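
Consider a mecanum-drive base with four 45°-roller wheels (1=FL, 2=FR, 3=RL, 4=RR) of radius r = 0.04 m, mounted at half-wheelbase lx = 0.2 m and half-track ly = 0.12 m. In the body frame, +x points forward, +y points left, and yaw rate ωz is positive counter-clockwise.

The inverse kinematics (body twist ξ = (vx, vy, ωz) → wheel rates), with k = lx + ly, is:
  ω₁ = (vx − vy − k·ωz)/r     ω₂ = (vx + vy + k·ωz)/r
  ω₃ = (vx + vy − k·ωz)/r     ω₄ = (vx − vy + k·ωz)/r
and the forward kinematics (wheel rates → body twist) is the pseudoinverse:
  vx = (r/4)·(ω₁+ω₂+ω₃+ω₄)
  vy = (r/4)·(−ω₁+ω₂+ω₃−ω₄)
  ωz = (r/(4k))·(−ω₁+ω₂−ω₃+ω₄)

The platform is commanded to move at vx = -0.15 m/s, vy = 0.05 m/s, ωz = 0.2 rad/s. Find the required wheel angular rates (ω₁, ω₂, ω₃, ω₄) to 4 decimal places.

k = lx + ly = 0.2 + 0.12 = 0.3200;  k·ωz = 0.3200·0.2 = 0.0640
ω₁ (FL) = (vx − vy − k·ωz)/r = -0.2640/0.04 = -6.6000
ω₂ (FR) = (vx + vy + k·ωz)/r = -0.0360/0.04 = -0.9000
ω₃ (RL) = (vx + vy − k·ωz)/r = -0.1640/0.04 = -4.1000
ω₄ (RR) = (vx − vy + k·ωz)/r = -0.1360/0.04 = -3.4000

(-6.6000, -0.9000, -4.1000, -3.4000)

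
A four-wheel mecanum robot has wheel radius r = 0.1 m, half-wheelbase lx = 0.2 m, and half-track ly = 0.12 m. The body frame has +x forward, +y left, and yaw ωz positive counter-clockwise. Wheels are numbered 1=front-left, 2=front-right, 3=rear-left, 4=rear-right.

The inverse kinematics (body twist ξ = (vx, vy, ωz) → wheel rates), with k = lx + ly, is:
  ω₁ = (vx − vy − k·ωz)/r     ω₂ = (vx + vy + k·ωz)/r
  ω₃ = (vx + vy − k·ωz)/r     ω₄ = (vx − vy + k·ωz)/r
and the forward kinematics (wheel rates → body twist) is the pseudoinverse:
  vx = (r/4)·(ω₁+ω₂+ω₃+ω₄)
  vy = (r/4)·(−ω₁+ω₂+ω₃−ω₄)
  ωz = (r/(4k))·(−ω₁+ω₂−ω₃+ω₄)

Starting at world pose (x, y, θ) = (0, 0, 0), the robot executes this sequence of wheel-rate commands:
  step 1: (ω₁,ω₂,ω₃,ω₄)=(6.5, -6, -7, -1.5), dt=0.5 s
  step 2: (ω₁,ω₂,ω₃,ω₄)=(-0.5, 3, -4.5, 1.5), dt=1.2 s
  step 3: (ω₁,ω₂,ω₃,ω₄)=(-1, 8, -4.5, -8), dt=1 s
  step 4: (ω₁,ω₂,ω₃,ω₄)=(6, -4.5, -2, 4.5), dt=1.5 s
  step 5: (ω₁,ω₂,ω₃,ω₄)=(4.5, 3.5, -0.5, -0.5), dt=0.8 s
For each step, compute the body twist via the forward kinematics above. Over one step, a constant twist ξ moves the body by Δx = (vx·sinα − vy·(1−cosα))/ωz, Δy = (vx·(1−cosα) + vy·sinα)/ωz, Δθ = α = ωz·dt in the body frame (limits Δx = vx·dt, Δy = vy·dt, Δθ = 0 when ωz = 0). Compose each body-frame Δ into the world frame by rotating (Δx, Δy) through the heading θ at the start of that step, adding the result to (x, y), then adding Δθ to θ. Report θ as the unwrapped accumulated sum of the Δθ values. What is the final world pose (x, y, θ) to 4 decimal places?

step 1: ξ=(vx,vy,ωz)=(-0.2000, -0.4500, -0.5469), dt=0.5 → body Δ=(-0.1293, -0.2086, -0.2734) → world pose (-0.1293, -0.2086, -0.2734)
step 2: ξ=(vx,vy,ωz)=(-0.0125, -0.0625, 0.7422), dt=1.2 → body Δ=(0.0182, -0.0717, 0.8906) → world pose (-0.1312, -0.2826, 0.6172)
step 3: ξ=(vx,vy,ωz)=(-0.1375, 0.3125, 0.4297), dt=1.0 → body Δ=(-0.1994, 0.2739, 0.4297) → world pose (-0.4524, -0.1746, 1.0469)
step 4: ξ=(vx,vy,ωz)=(0.1000, -0.4250, -0.3125), dt=1.5 → body Δ=(-0.0021, -0.6489, -0.4688) → world pose (0.1085, -0.5011, 0.5781)
step 5: ξ=(vx,vy,ωz)=(0.1750, -0.0250, -0.0781), dt=0.8 → body Δ=(0.1393, -0.0244, -0.0625) → world pose (0.2384, -0.4454, 0.5156)

(0.2384, -0.4454, 0.5156)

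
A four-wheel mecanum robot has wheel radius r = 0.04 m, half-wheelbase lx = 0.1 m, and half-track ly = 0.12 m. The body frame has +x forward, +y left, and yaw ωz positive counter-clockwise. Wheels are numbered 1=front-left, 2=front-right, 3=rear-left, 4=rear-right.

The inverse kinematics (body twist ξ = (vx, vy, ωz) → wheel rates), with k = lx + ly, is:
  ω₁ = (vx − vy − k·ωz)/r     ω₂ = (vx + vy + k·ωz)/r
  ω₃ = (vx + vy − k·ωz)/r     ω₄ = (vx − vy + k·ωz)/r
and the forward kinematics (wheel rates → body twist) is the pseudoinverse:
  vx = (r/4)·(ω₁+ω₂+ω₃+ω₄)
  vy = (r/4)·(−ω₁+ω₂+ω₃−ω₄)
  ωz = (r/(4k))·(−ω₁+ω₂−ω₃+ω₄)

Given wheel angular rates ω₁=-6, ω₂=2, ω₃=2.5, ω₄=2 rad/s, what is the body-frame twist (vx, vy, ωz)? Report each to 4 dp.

(0.0050, 0.0850, 0.3409)

k = lx + ly = 0.1 + 0.12 = 0.2200
ω₁+ω₂+ω₃+ω₄ = 0.5000  →  vx = (0.04/4)·0.5000 = 0.0050
−ω₁+ω₂+ω₃−ω₄ = 8.5000  →  vy = (0.04/4)·8.5000 = 0.0850
−ω₁+ω₂−ω₃+ω₄ = 7.5000  →  ωz = (0.04/0.8800)·7.5000 = 0.3409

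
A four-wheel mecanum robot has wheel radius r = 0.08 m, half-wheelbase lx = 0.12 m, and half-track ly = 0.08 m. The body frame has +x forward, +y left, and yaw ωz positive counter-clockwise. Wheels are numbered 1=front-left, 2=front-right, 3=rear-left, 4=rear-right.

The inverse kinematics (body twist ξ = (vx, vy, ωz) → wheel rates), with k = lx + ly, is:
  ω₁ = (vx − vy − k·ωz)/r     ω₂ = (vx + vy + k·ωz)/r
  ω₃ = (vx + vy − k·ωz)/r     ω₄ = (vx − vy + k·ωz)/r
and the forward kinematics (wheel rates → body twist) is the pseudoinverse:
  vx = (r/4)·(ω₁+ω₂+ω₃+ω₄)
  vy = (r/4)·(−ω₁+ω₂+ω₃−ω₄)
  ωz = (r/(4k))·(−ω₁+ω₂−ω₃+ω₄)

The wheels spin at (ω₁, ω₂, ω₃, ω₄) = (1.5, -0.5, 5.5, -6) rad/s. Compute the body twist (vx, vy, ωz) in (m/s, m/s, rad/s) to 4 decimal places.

k = lx + ly = 0.12 + 0.08 = 0.2000
ω₁+ω₂+ω₃+ω₄ = 0.5000  →  vx = (0.08/4)·0.5000 = 0.0100
−ω₁+ω₂+ω₃−ω₄ = 9.5000  →  vy = (0.08/4)·9.5000 = 0.1900
−ω₁+ω₂−ω₃+ω₄ = -13.5000  →  ωz = (0.08/0.8000)·-13.5000 = -1.3500

(0.0100, 0.1900, -1.3500)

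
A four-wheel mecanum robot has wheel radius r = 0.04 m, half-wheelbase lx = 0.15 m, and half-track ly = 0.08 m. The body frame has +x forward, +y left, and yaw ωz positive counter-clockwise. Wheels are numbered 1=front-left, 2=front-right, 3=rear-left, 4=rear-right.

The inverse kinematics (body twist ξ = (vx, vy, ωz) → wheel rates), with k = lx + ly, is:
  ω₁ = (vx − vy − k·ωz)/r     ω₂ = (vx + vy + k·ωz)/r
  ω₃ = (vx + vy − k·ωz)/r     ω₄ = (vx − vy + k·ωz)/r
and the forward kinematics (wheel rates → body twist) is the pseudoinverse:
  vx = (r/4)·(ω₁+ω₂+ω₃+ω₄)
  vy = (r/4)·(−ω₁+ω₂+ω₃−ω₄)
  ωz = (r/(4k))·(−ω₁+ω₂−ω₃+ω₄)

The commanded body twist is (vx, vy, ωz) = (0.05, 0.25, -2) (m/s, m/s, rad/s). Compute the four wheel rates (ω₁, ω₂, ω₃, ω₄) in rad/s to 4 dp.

(6.5000, -4.0000, 19.0000, -16.5000)

k = lx + ly = 0.15 + 0.08 = 0.2300;  k·ωz = 0.2300·-2 = -0.4600
ω₁ (FL) = (vx − vy − k·ωz)/r = 0.2600/0.04 = 6.5000
ω₂ (FR) = (vx + vy + k·ωz)/r = -0.1600/0.04 = -4.0000
ω₃ (RL) = (vx + vy − k·ωz)/r = 0.7600/0.04 = 19.0000
ω₄ (RR) = (vx − vy + k·ωz)/r = -0.6600/0.04 = -16.5000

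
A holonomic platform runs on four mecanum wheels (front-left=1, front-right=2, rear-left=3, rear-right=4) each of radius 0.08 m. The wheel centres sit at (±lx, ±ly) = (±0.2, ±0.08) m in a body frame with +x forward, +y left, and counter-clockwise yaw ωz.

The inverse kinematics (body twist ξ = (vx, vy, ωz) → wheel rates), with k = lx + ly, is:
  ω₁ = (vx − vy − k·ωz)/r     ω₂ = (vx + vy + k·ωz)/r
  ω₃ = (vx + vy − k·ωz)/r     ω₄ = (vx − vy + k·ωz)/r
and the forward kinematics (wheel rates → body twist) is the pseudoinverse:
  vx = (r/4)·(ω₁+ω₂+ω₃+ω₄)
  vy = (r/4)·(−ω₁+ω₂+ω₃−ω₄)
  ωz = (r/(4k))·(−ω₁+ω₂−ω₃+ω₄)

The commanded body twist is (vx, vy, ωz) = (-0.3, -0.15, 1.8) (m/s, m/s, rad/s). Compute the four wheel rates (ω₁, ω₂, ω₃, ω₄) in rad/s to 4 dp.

k = lx + ly = 0.2 + 0.08 = 0.2800;  k·ωz = 0.2800·1.8 = 0.5040
ω₁ (FL) = (vx − vy − k·ωz)/r = -0.6540/0.08 = -8.1750
ω₂ (FR) = (vx + vy + k·ωz)/r = 0.0540/0.08 = 0.6750
ω₃ (RL) = (vx + vy − k·ωz)/r = -0.9540/0.08 = -11.9250
ω₄ (RR) = (vx − vy + k·ωz)/r = 0.3540/0.08 = 4.4250

(-8.1750, 0.6750, -11.9250, 4.4250)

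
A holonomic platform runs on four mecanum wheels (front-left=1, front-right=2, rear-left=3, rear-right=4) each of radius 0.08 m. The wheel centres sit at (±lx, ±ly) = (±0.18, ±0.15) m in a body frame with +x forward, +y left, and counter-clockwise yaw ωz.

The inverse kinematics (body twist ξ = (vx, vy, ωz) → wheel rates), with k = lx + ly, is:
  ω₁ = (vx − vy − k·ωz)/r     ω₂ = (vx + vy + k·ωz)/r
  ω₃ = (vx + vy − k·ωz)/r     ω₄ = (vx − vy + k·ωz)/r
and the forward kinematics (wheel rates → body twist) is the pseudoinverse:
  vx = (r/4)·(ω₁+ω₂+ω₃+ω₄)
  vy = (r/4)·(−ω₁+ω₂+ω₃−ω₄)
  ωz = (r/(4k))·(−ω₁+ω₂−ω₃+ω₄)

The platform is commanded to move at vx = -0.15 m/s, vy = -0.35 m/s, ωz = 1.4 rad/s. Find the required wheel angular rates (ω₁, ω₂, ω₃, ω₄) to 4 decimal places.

k = lx + ly = 0.18 + 0.15 = 0.3300;  k·ωz = 0.3300·1.4 = 0.4620
ω₁ (FL) = (vx − vy − k·ωz)/r = -0.2620/0.08 = -3.2750
ω₂ (FR) = (vx + vy + k·ωz)/r = -0.0380/0.08 = -0.4750
ω₃ (RL) = (vx + vy − k·ωz)/r = -0.9620/0.08 = -12.0250
ω₄ (RR) = (vx − vy + k·ωz)/r = 0.6620/0.08 = 8.2750

(-3.2750, -0.4750, -12.0250, 8.2750)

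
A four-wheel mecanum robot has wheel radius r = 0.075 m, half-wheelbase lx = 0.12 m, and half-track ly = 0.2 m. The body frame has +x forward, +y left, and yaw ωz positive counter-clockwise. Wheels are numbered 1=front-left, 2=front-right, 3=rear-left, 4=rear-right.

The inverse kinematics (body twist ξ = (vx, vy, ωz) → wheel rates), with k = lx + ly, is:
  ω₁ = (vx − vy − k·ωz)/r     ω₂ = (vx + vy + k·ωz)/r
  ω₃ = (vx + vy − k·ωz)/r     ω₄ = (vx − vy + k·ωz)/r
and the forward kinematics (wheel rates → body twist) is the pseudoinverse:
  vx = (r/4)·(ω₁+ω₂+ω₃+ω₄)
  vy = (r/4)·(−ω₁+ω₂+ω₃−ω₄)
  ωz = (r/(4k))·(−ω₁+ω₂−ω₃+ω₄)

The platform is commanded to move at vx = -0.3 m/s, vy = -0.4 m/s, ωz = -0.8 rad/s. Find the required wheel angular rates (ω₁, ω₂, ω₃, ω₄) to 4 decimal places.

k = lx + ly = 0.12 + 0.2 = 0.3200;  k·ωz = 0.3200·-0.8 = -0.2560
ω₁ (FL) = (vx − vy − k·ωz)/r = 0.3560/0.075 = 4.7467
ω₂ (FR) = (vx + vy + k·ωz)/r = -0.9560/0.075 = -12.7467
ω₃ (RL) = (vx + vy − k·ωz)/r = -0.4440/0.075 = -5.9200
ω₄ (RR) = (vx − vy + k·ωz)/r = -0.1560/0.075 = -2.0800

(4.7467, -12.7467, -5.9200, -2.0800)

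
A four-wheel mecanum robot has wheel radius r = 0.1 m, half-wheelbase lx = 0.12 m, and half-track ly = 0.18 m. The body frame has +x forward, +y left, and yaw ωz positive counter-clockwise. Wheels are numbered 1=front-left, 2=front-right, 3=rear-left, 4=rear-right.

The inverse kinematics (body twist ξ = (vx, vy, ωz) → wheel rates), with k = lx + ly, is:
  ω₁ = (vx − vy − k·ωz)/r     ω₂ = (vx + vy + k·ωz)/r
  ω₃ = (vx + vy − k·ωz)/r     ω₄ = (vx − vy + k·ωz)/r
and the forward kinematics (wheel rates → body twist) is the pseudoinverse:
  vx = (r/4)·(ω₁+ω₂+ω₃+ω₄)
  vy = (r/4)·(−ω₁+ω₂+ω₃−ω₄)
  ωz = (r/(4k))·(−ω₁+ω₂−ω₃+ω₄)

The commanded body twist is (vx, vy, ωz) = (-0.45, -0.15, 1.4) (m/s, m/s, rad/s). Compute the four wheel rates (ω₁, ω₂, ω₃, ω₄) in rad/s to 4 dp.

k = lx + ly = 0.12 + 0.18 = 0.3000;  k·ωz = 0.3000·1.4 = 0.4200
ω₁ (FL) = (vx − vy − k·ωz)/r = -0.7200/0.1 = -7.2000
ω₂ (FR) = (vx + vy + k·ωz)/r = -0.1800/0.1 = -1.8000
ω₃ (RL) = (vx + vy − k·ωz)/r = -1.0200/0.1 = -10.2000
ω₄ (RR) = (vx − vy + k·ωz)/r = 0.1200/0.1 = 1.2000

(-7.2000, -1.8000, -10.2000, 1.2000)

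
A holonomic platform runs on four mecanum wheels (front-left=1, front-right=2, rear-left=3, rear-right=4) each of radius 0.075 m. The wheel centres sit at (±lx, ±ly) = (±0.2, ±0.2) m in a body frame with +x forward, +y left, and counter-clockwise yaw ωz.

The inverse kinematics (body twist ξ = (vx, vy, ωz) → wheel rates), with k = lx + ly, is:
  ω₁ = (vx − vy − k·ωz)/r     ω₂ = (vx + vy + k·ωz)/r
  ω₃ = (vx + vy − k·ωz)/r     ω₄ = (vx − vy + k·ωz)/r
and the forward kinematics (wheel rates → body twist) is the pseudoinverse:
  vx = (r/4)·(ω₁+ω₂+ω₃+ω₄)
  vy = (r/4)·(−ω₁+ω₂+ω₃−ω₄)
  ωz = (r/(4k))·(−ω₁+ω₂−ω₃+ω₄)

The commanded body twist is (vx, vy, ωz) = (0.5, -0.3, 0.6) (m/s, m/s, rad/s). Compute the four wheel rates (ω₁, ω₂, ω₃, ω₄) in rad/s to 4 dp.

k = lx + ly = 0.2 + 0.2 = 0.4000;  k·ωz = 0.4000·0.6 = 0.2400
ω₁ (FL) = (vx − vy − k·ωz)/r = 0.5600/0.075 = 7.4667
ω₂ (FR) = (vx + vy + k·ωz)/r = 0.4400/0.075 = 5.8667
ω₃ (RL) = (vx + vy − k·ωz)/r = -0.0400/0.075 = -0.5333
ω₄ (RR) = (vx − vy + k·ωz)/r = 1.0400/0.075 = 13.8667

(7.4667, 5.8667, -0.5333, 13.8667)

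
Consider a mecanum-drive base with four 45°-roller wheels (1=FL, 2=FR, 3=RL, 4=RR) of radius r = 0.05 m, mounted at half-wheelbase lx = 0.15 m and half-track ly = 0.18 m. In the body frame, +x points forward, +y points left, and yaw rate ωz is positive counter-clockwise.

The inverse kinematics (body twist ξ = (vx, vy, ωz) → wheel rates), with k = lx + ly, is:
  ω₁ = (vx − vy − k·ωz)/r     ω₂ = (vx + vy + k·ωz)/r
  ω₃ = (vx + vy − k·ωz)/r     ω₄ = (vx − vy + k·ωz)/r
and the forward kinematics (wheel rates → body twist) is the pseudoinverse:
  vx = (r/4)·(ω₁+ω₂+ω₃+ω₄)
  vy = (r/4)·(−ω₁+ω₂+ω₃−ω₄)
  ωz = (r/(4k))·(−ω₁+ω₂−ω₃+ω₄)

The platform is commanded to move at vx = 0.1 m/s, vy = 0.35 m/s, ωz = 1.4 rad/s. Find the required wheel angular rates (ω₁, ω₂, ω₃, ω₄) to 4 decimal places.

(-14.2400, 18.2400, -0.2400, 4.2400)

k = lx + ly = 0.15 + 0.18 = 0.3300;  k·ωz = 0.3300·1.4 = 0.4620
ω₁ (FL) = (vx − vy − k·ωz)/r = -0.7120/0.05 = -14.2400
ω₂ (FR) = (vx + vy + k·ωz)/r = 0.9120/0.05 = 18.2400
ω₃ (RL) = (vx + vy − k·ωz)/r = -0.0120/0.05 = -0.2400
ω₄ (RR) = (vx − vy + k·ωz)/r = 0.2120/0.05 = 4.2400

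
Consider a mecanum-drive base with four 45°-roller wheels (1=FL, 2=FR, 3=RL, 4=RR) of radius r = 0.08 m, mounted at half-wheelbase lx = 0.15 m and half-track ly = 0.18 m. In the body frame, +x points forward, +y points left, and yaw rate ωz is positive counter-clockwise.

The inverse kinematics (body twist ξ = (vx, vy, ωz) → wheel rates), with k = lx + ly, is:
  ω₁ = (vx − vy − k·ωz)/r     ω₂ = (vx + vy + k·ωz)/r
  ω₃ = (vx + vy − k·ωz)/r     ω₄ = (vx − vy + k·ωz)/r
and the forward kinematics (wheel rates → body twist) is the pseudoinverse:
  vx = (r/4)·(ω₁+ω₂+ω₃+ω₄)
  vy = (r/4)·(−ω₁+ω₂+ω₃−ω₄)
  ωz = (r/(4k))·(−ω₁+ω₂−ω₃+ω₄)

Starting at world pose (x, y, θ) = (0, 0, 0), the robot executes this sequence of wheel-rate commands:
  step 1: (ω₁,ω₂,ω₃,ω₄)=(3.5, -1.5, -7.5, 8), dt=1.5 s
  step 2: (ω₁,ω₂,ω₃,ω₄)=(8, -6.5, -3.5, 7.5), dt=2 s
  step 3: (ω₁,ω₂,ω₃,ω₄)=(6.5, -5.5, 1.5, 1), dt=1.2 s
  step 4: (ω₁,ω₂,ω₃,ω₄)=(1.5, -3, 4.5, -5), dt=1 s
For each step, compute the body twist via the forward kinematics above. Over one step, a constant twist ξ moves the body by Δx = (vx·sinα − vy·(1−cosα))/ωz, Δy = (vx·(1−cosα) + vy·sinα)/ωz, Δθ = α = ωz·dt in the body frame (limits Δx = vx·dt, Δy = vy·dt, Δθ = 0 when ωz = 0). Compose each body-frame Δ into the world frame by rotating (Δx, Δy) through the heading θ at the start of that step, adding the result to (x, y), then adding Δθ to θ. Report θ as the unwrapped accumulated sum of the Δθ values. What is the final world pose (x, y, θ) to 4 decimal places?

step 1: ξ=(vx,vy,ωz)=(0.0500, -0.4100, 0.6364), dt=1.5 → body Δ=(0.3360, -0.4926, 0.9545) → world pose (0.3360, -0.4926, 0.9545)
step 2: ξ=(vx,vy,ωz)=(0.1100, -0.5100, -0.2121), dt=2.0 → body Δ=(0.0003, -1.0356, -0.4242) → world pose (1.1813, -1.0909, 0.5303)
step 3: ξ=(vx,vy,ωz)=(0.0700, -0.2300, -0.7576), dt=1.2 → body Δ=(-0.0442, -0.2751, -0.9091) → world pose (1.2824, -1.3506, -0.3788)
step 4: ξ=(vx,vy,ωz)=(-0.0400, 0.1000, -0.8485), dt=1.0 → body Δ=(0.0046, 0.1044, -0.8485) → world pose (1.3253, -1.2553, -1.2273)

(1.3253, -1.2553, -1.2273)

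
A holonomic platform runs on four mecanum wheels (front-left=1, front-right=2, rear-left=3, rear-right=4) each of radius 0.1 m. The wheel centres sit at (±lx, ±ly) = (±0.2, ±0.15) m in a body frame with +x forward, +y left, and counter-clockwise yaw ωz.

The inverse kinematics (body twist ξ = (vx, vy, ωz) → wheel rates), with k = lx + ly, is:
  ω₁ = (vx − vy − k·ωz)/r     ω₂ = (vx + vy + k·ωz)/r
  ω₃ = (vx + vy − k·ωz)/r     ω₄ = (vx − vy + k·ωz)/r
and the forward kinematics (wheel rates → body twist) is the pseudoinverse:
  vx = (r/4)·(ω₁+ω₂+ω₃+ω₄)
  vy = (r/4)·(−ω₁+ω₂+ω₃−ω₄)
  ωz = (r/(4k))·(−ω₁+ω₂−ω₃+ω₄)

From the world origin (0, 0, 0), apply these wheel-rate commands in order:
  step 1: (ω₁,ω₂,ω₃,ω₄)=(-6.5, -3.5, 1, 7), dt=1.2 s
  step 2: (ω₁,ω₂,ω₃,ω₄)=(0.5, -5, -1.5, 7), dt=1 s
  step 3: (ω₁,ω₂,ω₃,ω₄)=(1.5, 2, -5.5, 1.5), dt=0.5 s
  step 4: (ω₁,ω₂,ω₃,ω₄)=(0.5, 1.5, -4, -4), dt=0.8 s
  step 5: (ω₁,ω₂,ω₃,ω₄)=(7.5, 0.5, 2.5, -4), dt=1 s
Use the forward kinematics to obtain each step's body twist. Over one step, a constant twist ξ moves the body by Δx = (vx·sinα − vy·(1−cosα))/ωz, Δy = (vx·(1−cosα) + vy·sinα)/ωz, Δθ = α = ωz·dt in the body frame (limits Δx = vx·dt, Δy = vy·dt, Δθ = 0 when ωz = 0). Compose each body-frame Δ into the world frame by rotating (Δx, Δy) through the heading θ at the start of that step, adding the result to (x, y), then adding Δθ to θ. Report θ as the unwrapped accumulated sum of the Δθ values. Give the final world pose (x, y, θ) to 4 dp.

step 1: ξ=(vx,vy,ωz)=(-0.0500, -0.0750, 0.6429), dt=1.2 → body Δ=(-0.0212, -0.1034, 0.7714) → world pose (-0.0212, -0.1034, 0.7714)
step 2: ξ=(vx,vy,ωz)=(0.0250, -0.3500, 0.2143), dt=1.0 → body Δ=(0.0622, -0.3447, 0.2143) → world pose (0.2637, -0.3071, 0.9857)
step 3: ξ=(vx,vy,ωz)=(-0.0125, -0.1625, 0.5357), dt=0.5 → body Δ=(0.0046, -0.0811, 0.2679) → world pose (0.3338, -0.3480, 1.2536)
step 4: ξ=(vx,vy,ωz)=(-0.1500, 0.0250, 0.0714), dt=0.8 → body Δ=(-0.1205, 0.0166, 0.0571) → world pose (0.2805, -0.4574, 1.3107)
step 5: ξ=(vx,vy,ωz)=(0.1625, -0.0125, -0.9643), dt=1.0 → body Δ=(0.1329, -0.0831, -0.9643) → world pose (0.3950, -0.3503, 0.3464)

(0.3950, -0.3503, 0.3464)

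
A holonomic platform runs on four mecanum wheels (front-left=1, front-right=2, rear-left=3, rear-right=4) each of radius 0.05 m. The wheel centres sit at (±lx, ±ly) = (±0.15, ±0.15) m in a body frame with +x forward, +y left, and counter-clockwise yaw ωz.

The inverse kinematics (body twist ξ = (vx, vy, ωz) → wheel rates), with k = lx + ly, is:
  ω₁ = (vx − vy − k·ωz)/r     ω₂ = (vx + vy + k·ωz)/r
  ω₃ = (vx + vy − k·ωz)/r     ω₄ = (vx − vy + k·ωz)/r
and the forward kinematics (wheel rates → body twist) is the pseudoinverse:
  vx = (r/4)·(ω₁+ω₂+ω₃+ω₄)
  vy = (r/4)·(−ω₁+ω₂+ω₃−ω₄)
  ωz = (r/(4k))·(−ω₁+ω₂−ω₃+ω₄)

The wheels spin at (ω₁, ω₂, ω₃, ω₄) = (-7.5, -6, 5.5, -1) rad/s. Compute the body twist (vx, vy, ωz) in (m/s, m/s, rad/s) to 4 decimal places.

k = lx + ly = 0.15 + 0.15 = 0.3000
ω₁+ω₂+ω₃+ω₄ = -9.0000  →  vx = (0.05/4)·-9.0000 = -0.1125
−ω₁+ω₂+ω₃−ω₄ = 8.0000  →  vy = (0.05/4)·8.0000 = 0.1000
−ω₁+ω₂−ω₃+ω₄ = -5.0000  →  ωz = (0.05/1.2000)·-5.0000 = -0.2083

(-0.1125, 0.1000, -0.2083)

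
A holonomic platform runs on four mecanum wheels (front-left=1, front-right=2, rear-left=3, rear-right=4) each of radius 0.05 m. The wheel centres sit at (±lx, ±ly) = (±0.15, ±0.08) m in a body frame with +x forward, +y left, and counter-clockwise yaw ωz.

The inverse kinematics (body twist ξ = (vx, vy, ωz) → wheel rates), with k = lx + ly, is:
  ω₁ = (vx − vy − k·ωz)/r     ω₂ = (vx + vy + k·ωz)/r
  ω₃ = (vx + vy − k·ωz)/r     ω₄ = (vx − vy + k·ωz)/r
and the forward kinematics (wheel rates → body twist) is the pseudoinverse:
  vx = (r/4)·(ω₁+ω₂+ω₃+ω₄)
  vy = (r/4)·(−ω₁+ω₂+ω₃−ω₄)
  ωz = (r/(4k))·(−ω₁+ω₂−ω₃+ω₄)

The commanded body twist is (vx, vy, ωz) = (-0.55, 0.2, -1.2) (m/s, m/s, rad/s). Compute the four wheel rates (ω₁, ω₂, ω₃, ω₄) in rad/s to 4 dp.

k = lx + ly = 0.15 + 0.08 = 0.2300;  k·ωz = 0.2300·-1.2 = -0.2760
ω₁ (FL) = (vx − vy − k·ωz)/r = -0.4740/0.05 = -9.4800
ω₂ (FR) = (vx + vy + k·ωz)/r = -0.6260/0.05 = -12.5200
ω₃ (RL) = (vx + vy − k·ωz)/r = -0.0740/0.05 = -1.4800
ω₄ (RR) = (vx − vy + k·ωz)/r = -1.0260/0.05 = -20.5200

(-9.4800, -12.5200, -1.4800, -20.5200)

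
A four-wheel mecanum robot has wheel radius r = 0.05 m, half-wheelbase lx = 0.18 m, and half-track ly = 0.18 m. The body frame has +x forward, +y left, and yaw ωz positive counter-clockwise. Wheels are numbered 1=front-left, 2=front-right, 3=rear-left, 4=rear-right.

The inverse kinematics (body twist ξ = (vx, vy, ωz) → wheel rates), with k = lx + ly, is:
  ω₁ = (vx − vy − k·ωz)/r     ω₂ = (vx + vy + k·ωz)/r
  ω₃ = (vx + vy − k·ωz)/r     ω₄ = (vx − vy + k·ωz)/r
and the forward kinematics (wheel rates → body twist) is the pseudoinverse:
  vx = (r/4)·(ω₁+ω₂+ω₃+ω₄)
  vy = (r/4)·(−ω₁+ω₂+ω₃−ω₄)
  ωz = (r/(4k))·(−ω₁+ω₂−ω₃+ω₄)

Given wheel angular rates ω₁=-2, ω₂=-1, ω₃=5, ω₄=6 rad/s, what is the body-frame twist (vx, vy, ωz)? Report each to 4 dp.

(0.1000, 0.0000, 0.0694)

k = lx + ly = 0.18 + 0.18 = 0.3600
ω₁+ω₂+ω₃+ω₄ = 8.0000  →  vx = (0.05/4)·8.0000 = 0.1000
−ω₁+ω₂+ω₃−ω₄ = 0.0000  →  vy = (0.05/4)·0.0000 = 0.0000
−ω₁+ω₂−ω₃+ω₄ = 2.0000  →  ωz = (0.05/1.4400)·2.0000 = 0.0694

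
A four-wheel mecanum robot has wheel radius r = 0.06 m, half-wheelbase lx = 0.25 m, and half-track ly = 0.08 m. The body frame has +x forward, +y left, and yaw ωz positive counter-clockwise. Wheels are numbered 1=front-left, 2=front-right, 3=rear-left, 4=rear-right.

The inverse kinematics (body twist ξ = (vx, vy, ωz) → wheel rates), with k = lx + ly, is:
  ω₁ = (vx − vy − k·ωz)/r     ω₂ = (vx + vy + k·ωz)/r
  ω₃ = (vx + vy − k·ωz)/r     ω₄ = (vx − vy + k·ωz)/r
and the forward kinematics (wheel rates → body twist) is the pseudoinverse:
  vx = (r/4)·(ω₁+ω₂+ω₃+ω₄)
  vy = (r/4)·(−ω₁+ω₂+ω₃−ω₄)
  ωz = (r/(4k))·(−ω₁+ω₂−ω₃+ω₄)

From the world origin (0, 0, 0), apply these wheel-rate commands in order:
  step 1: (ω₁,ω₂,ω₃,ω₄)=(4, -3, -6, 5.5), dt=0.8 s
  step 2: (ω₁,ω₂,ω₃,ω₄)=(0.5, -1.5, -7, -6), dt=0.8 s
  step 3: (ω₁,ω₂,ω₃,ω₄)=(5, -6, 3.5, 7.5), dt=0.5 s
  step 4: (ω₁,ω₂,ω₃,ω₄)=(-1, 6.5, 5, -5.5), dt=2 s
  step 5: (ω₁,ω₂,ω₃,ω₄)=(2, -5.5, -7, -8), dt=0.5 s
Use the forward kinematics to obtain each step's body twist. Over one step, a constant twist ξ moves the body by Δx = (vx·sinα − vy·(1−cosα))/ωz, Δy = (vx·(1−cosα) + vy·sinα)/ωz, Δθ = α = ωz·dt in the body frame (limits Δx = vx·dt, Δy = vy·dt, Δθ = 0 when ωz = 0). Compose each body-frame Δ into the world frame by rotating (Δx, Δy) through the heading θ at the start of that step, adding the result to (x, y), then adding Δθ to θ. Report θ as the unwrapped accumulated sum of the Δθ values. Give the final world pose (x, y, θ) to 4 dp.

(0.0343, 0.1258, -0.4977)

step 1: ξ=(vx,vy,ωz)=(0.0075, -0.2775, 0.2045), dt=0.8 → body Δ=(0.0241, -0.2205, 0.1636) → world pose (0.0241, -0.2205, 0.1636)
step 2: ξ=(vx,vy,ωz)=(-0.2100, -0.0450, -0.0455), dt=0.8 → body Δ=(-0.1686, -0.0329, -0.0364) → world pose (-0.1369, -0.2805, 0.1273)
step 3: ξ=(vx,vy,ωz)=(0.1500, -0.2250, -0.3182), dt=0.5 → body Δ=(0.0658, -0.1180, -0.1591) → world pose (-0.0567, -0.3892, -0.0318)
step 4: ξ=(vx,vy,ωz)=(0.0750, 0.2700, -0.1364), dt=2.0 → body Δ=(0.2213, 0.5130, -0.2727) → world pose (0.1808, 0.1165, -0.3045)
step 5: ξ=(vx,vy,ωz)=(-0.2775, -0.0975, -0.3864), dt=0.5 → body Δ=(-0.1426, -0.0351, -0.1932) → world pose (0.0343, 0.1258, -0.4977)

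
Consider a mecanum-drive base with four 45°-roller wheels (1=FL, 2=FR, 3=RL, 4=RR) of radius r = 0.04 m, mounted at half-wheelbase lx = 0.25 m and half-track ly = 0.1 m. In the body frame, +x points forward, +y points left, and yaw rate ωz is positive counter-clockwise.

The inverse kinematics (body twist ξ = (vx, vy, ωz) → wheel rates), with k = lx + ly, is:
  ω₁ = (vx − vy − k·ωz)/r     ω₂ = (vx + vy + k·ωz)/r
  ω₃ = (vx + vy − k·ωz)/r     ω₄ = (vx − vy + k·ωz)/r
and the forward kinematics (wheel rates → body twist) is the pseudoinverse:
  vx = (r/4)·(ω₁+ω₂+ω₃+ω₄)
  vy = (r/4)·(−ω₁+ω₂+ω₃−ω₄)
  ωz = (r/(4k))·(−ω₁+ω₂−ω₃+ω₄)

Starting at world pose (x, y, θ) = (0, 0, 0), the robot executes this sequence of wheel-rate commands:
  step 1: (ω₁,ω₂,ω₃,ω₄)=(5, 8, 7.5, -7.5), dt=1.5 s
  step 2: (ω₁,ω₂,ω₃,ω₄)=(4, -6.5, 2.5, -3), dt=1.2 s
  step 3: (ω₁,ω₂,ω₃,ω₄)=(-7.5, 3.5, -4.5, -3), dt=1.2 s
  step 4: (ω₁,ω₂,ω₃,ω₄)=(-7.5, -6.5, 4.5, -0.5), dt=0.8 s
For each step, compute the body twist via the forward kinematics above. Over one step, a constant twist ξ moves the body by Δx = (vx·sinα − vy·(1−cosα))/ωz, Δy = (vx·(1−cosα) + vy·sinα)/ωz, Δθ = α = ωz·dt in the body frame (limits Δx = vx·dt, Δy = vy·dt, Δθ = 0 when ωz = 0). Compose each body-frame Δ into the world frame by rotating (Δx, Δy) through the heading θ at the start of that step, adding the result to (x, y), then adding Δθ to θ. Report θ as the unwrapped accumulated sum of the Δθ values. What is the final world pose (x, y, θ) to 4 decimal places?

step 1: ξ=(vx,vy,ωz)=(0.1300, 0.1800, -0.3429), dt=1.5 → body Δ=(0.2544, 0.2092, -0.5143) → world pose (0.2544, 0.2092, -0.5143)
step 2: ξ=(vx,vy,ωz)=(-0.0300, -0.0500, -0.4571), dt=1.2 → body Δ=(-0.0503, -0.0474, -0.5486) → world pose (0.1873, 0.1927, -1.0629)
step 3: ξ=(vx,vy,ωz)=(-0.1150, 0.0950, 0.3571), dt=1.2 → body Δ=(-0.1579, 0.0814, 0.4286) → world pose (0.1817, 0.3702, -0.6343)
step 4: ξ=(vx,vy,ωz)=(-0.1000, 0.0600, -0.1143), dt=0.8 → body Δ=(-0.0777, 0.0516, -0.0914) → world pose (0.1497, 0.4578, -0.7257)

(0.1497, 0.4578, -0.7257)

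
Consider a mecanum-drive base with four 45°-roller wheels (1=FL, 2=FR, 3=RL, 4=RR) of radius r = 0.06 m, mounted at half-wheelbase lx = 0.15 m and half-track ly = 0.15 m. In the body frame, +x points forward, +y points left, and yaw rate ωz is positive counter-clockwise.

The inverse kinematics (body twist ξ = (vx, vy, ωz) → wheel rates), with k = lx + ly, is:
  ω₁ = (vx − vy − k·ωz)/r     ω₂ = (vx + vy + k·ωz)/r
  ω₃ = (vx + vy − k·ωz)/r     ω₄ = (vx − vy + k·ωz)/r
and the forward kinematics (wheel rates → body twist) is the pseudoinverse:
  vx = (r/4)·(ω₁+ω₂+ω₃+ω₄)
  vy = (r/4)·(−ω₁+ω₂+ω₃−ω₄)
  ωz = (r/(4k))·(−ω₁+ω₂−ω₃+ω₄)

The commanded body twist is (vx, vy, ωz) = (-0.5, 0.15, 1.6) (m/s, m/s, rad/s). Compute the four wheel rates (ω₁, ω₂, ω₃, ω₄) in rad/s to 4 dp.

(-18.8333, 2.1667, -13.8333, -2.8333)

k = lx + ly = 0.15 + 0.15 = 0.3000;  k·ωz = 0.3000·1.6 = 0.4800
ω₁ (FL) = (vx − vy − k·ωz)/r = -1.1300/0.06 = -18.8333
ω₂ (FR) = (vx + vy + k·ωz)/r = 0.1300/0.06 = 2.1667
ω₃ (RL) = (vx + vy − k·ωz)/r = -0.8300/0.06 = -13.8333
ω₄ (RR) = (vx − vy + k·ωz)/r = -0.1700/0.06 = -2.8333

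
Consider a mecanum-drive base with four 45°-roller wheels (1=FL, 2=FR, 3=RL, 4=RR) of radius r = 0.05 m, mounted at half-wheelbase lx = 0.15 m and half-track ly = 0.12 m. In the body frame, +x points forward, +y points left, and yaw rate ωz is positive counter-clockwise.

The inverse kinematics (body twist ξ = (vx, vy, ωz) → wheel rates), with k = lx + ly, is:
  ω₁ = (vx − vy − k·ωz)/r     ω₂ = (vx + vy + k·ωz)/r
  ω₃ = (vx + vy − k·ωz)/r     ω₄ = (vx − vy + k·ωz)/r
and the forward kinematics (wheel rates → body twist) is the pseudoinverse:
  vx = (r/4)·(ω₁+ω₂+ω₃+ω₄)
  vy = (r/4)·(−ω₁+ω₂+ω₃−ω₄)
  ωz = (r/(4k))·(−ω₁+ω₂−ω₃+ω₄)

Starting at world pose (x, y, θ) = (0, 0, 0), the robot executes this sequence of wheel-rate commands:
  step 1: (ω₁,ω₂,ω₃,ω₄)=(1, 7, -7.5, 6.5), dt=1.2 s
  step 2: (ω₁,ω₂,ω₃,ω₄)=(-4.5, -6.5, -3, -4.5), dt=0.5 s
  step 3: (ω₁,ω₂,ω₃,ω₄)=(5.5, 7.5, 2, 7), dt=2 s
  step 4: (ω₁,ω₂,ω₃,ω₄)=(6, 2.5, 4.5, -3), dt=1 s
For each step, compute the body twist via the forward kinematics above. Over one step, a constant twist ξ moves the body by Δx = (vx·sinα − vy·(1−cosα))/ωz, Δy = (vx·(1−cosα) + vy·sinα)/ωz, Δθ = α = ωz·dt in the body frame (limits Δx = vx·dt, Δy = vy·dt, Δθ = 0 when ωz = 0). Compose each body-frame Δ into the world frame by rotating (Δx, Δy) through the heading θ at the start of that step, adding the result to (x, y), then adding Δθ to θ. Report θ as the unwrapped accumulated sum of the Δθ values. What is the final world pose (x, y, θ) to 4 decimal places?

step 1: ξ=(vx,vy,ωz)=(0.0875, -0.1000, 0.9259), dt=1.2 → body Δ=(0.1448, -0.0442, 1.1111) → world pose (0.1448, -0.0442, 1.1111)
step 2: ξ=(vx,vy,ωz)=(-0.2313, -0.0063, -0.1620), dt=0.5 → body Δ=(-0.1156, 0.0016, -0.0810) → world pose (0.0921, -0.1471, 1.0301)
step 3: ξ=(vx,vy,ωz)=(0.2750, -0.0375, 0.3241), dt=2.0 → body Δ=(0.5358, 0.1022, 0.6481) → world pose (0.2802, 0.3648, 1.6782)
step 4: ξ=(vx,vy,ωz)=(0.1250, 0.0500, -0.5093), dt=1.0 → body Δ=(0.1321, 0.0167, -0.5093) → world pose (0.2494, 0.4944, 1.1690)

(0.2494, 0.4944, 1.1690)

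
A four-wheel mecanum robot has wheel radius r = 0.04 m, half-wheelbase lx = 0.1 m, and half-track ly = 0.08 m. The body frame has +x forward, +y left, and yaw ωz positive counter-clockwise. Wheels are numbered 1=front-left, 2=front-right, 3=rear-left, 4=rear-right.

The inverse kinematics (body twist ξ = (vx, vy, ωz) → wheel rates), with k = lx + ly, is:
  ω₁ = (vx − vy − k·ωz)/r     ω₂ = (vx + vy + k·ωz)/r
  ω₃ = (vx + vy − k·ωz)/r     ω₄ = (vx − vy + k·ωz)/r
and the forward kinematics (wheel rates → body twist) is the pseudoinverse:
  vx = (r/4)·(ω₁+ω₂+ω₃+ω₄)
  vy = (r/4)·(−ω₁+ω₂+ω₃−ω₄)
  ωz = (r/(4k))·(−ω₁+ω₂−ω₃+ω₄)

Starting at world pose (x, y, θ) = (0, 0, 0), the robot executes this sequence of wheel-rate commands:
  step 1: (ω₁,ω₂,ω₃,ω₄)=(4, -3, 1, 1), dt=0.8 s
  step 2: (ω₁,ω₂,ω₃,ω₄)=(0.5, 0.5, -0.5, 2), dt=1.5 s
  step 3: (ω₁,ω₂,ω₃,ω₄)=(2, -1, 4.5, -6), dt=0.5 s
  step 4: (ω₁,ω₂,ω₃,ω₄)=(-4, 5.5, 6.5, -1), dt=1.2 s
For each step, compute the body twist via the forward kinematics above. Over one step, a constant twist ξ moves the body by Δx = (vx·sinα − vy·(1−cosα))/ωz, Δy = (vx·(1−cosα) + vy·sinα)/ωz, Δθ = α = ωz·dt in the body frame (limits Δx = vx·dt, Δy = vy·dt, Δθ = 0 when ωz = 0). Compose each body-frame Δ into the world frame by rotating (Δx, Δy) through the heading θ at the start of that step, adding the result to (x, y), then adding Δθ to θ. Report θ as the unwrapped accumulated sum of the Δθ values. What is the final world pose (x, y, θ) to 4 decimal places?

step 1: ξ=(vx,vy,ωz)=(0.0300, -0.0700, -0.3889), dt=0.8 → body Δ=(0.0150, -0.0588, -0.3111) → world pose (0.0150, -0.0588, -0.3111)
step 2: ξ=(vx,vy,ωz)=(0.0250, -0.0250, 0.1389), dt=1.5 → body Δ=(0.0411, -0.0333, 0.2083) → world pose (0.0439, -0.1031, -0.1028)
step 3: ξ=(vx,vy,ωz)=(-0.0050, 0.0750, -0.7500), dt=0.5 → body Δ=(0.0045, 0.0371, -0.3750) → world pose (0.0522, -0.0667, -0.4778)
step 4: ξ=(vx,vy,ωz)=(0.0700, 0.1700, 0.1111), dt=1.2 → body Δ=(0.0702, 0.2090, 0.1333) → world pose (0.2106, 0.0866, -0.3444)

(0.2106, 0.0866, -0.3444)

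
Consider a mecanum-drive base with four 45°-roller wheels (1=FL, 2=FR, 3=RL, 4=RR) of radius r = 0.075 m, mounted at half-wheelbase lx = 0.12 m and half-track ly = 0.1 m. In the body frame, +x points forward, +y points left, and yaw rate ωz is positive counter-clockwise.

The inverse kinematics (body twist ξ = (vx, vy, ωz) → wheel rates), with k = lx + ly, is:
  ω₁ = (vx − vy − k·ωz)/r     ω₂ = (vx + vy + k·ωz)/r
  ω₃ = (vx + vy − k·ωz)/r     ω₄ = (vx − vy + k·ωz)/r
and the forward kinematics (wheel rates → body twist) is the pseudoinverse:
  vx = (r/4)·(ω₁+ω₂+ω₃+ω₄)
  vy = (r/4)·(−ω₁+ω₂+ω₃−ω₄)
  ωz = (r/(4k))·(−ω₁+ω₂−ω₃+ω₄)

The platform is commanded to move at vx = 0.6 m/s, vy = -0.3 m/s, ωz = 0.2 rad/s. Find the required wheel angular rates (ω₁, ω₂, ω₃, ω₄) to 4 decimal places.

(11.4133, 4.5867, 3.4133, 12.5867)

k = lx + ly = 0.12 + 0.1 = 0.2200;  k·ωz = 0.2200·0.2 = 0.0440
ω₁ (FL) = (vx − vy − k·ωz)/r = 0.8560/0.075 = 11.4133
ω₂ (FR) = (vx + vy + k·ωz)/r = 0.3440/0.075 = 4.5867
ω₃ (RL) = (vx + vy − k·ωz)/r = 0.2560/0.075 = 3.4133
ω₄ (RR) = (vx − vy + k·ωz)/r = 0.9440/0.075 = 12.5867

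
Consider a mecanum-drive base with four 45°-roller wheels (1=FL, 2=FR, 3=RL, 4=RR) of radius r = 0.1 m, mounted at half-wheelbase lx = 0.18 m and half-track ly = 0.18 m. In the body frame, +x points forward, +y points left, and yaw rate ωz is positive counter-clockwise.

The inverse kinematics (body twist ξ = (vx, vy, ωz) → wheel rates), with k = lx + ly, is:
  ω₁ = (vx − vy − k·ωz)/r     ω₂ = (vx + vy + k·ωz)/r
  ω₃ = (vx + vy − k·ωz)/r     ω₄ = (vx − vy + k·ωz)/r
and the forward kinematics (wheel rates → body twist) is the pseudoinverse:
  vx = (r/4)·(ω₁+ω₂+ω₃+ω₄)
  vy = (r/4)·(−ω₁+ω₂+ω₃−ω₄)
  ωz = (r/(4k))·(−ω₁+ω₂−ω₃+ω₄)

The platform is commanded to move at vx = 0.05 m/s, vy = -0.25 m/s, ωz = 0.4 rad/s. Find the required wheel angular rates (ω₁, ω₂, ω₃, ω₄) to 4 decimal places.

k = lx + ly = 0.18 + 0.18 = 0.3600;  k·ωz = 0.3600·0.4 = 0.1440
ω₁ (FL) = (vx − vy − k·ωz)/r = 0.1560/0.1 = 1.5600
ω₂ (FR) = (vx + vy + k·ωz)/r = -0.0560/0.1 = -0.5600
ω₃ (RL) = (vx + vy − k·ωz)/r = -0.3440/0.1 = -3.4400
ω₄ (RR) = (vx − vy + k·ωz)/r = 0.4440/0.1 = 4.4400

(1.5600, -0.5600, -3.4400, 4.4400)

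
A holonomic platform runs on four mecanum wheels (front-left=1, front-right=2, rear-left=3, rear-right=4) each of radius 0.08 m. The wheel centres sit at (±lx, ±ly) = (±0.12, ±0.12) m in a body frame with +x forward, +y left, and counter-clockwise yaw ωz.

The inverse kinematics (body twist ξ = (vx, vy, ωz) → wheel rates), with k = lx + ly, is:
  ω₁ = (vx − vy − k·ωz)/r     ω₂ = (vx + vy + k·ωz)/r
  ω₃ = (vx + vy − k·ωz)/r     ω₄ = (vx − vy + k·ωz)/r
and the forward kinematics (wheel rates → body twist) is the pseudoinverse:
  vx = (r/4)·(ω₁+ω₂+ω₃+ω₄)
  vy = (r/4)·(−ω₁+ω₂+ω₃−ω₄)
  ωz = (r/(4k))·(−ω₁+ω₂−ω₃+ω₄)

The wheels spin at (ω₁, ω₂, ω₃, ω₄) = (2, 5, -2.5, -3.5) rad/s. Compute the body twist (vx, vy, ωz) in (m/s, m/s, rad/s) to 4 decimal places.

(0.0200, 0.0800, 0.1667)

k = lx + ly = 0.12 + 0.12 = 0.2400
ω₁+ω₂+ω₃+ω₄ = 1.0000  →  vx = (0.08/4)·1.0000 = 0.0200
−ω₁+ω₂+ω₃−ω₄ = 4.0000  →  vy = (0.08/4)·4.0000 = 0.0800
−ω₁+ω₂−ω₃+ω₄ = 2.0000  →  ωz = (0.08/0.9600)·2.0000 = 0.1667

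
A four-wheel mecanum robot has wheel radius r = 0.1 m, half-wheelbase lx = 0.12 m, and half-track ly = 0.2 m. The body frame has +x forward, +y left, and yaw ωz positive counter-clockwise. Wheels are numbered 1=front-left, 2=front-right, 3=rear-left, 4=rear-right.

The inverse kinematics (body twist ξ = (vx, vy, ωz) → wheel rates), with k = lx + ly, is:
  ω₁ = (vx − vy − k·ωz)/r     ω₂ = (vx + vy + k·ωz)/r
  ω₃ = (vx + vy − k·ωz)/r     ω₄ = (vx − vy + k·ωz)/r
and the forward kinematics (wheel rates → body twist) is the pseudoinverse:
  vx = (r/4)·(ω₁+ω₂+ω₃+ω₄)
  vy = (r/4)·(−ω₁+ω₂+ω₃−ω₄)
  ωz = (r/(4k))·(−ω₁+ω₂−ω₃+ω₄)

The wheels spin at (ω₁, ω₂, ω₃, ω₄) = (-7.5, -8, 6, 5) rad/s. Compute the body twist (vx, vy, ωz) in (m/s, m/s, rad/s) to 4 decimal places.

(-0.1125, 0.0125, -0.1172)

k = lx + ly = 0.12 + 0.2 = 0.3200
ω₁+ω₂+ω₃+ω₄ = -4.5000  →  vx = (0.1/4)·-4.5000 = -0.1125
−ω₁+ω₂+ω₃−ω₄ = 0.5000  →  vy = (0.1/4)·0.5000 = 0.0125
−ω₁+ω₂−ω₃+ω₄ = -1.5000  →  ωz = (0.1/1.2800)·-1.5000 = -0.1172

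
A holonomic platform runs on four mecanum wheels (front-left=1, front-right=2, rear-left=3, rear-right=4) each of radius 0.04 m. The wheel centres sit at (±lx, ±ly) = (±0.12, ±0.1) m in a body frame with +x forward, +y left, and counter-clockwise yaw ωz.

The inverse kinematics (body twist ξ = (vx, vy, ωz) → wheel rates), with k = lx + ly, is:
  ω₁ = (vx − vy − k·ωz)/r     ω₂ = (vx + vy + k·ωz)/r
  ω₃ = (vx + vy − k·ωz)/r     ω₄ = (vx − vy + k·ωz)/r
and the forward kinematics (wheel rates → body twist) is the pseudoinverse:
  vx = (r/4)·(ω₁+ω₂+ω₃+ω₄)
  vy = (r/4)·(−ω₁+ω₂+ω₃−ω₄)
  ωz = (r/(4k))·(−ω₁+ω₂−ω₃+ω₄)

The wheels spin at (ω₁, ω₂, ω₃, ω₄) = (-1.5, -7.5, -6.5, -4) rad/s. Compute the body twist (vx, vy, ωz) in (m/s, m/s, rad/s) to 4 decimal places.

(-0.1950, -0.0850, -0.1591)

k = lx + ly = 0.12 + 0.1 = 0.2200
ω₁+ω₂+ω₃+ω₄ = -19.5000  →  vx = (0.04/4)·-19.5000 = -0.1950
−ω₁+ω₂+ω₃−ω₄ = -8.5000  →  vy = (0.04/4)·-8.5000 = -0.0850
−ω₁+ω₂−ω₃+ω₄ = -3.5000  →  ωz = (0.04/0.8800)·-3.5000 = -0.1591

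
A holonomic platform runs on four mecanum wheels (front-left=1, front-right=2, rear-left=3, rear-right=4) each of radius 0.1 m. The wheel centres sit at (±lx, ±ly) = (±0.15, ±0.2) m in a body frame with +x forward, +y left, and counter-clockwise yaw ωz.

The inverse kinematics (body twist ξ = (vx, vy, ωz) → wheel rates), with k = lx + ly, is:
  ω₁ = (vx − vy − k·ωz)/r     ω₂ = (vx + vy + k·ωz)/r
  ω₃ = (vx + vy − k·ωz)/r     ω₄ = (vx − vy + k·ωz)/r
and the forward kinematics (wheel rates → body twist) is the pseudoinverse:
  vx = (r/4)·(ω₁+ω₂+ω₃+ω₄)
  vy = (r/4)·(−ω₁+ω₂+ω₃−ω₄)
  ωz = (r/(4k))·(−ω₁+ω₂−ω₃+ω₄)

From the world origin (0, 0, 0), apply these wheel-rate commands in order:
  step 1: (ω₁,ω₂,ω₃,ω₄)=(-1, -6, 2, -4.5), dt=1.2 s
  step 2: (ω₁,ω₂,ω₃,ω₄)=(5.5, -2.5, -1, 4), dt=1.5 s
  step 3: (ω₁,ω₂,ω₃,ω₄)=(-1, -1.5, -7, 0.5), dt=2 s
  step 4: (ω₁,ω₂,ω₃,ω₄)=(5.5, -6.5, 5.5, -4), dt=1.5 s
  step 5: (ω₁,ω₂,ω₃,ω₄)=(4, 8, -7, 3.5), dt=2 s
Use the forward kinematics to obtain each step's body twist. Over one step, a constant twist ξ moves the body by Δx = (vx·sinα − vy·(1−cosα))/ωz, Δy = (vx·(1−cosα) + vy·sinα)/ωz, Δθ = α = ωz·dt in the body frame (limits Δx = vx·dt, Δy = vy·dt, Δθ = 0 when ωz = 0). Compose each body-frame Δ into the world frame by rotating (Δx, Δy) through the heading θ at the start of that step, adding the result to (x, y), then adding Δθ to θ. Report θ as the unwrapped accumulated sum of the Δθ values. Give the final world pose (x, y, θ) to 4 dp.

step 1: ξ=(vx,vy,ωz)=(-0.2375, 0.0375, -0.8214), dt=1.2 → body Δ=(-0.2206, 0.1675, -0.9857) → world pose (-0.2206, 0.1675, -0.9857)
step 2: ξ=(vx,vy,ωz)=(0.1500, -0.3250, -0.2143), dt=1.5 → body Δ=(0.1435, -0.5150, -0.3214) → world pose (-0.5707, -0.2365, -1.3071)
step 3: ξ=(vx,vy,ωz)=(-0.2250, -0.2000, 0.5000), dt=2.0 → body Δ=(-0.1948, -0.5435, 1.0000) → world pose (-1.1461, -0.1901, -0.3071)
step 4: ξ=(vx,vy,ωz)=(0.0125, -0.0625, -1.5357), dt=1.5 → body Δ=(-0.0619, -0.0438, -2.3036) → world pose (-1.2184, -0.2132, -2.6107)
step 5: ξ=(vx,vy,ωz)=(0.2125, -0.1625, 1.0357), dt=2.0 → body Δ=(0.4122, 0.1660, 2.0714) → world pose (-1.4898, -0.5650, -0.5393)

(-1.4898, -0.5650, -0.5393)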